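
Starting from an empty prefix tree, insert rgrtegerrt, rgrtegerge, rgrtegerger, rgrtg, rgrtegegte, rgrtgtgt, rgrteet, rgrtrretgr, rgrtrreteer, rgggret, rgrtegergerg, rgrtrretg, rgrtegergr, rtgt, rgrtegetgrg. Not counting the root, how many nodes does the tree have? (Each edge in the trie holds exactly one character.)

45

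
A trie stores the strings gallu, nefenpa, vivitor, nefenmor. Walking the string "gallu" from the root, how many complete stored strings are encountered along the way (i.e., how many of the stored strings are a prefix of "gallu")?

Traverse "gallu" character by character; count nodes along the way that are marked as word ends.
Prefixes of the query that are stored words: "gallu"
Count: 1

1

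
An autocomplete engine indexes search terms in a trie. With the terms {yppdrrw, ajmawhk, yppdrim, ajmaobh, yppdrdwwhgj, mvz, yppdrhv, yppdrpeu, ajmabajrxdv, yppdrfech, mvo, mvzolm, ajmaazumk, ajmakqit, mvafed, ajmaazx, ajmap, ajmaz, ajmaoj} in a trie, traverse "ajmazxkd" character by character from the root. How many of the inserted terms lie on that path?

Check each prefix of "ajmazxkd" against the stored set — each match is an end-marker on the path.
Prefixes of the query that are stored words: "ajmaz"
Count: 1

1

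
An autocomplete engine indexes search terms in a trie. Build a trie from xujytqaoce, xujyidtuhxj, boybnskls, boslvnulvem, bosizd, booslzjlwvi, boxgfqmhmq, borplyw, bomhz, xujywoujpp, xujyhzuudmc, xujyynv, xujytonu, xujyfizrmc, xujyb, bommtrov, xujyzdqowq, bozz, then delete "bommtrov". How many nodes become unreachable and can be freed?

5

After clearing the end-marker at "bommtrov", prune upward until reaching a node still needed by another word.
The suffix "mtrov" (5 nodes) is used only by "bommtrov"; the node for "bom" still has the child "h", so pruning stops there.
Nodes removed: 5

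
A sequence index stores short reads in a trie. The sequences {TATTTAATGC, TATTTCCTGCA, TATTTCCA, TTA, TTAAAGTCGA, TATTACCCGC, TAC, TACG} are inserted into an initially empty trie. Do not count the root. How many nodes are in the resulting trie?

34

Trie structure (* marks end of a word):
(root)
└─ T
   ├─ A
   │  ├─ C *
   │  │  └─ G *
   │  └─ T
   │     └─ T
   │        ├─ A
   │        │  └─ C
   │        │     └─ C
   │        │        └─ C
   │        │           └─ G
   │        │              └─ C *
   │        └─ T
   │           ├─ A
   │           │  └─ A
   │           │     └─ T
   │           │        └─ G
   │           │           └─ C *
   │           └─ C
   │              └─ C
   │                 ├─ A *
   │                 └─ T
   │                    └─ G
   │                       └─ C
   │                          └─ A *
   └─ T
      └─ A *
         └─ A
            └─ A
               └─ G
                  └─ T
                     └─ C
                        └─ G
                           └─ A *
Counting every labelled node above: 34.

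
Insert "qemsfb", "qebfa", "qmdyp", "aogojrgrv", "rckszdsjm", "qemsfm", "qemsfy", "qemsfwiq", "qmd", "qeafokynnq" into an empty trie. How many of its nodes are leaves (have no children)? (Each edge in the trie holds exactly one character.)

9

Leaves are exactly the stored words that no other stored word extends.
Those words: "aogojrgrv", "qeafokynnq", "qebfa", "qemsfb", "qemsfm", "qemsfwiq", "qemsfy", "qmdyp", "rckszdsjm"
Leaf count: 9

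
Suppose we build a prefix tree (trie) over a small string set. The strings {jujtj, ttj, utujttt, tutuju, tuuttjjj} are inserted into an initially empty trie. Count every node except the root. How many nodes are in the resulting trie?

26

Trie structure (* marks end of a word):
(root)
├─ j
│  └─ u
│     └─ j
│        └─ t
│           └─ j *
├─ t
│  ├─ t
│  │  └─ j *
│  └─ u
│     ├─ t
│     │  └─ u
│     │     └─ j
│     │        └─ u *
│     └─ u
│        └─ t
│           └─ t
│              └─ j
│                 └─ j
│                    └─ j *
└─ u
   └─ t
      └─ u
         └─ j
            └─ t
               └─ t
                  └─ t *
Counting every labelled node above: 26.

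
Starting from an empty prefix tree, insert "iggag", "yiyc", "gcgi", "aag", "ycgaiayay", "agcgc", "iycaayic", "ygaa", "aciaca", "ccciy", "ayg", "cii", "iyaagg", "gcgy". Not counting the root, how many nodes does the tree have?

Insert word by word; a character creates a node only if that edge doesn't already exist:
  "iggag" → 5 new (i, g, g, a, g)
  "yiyc" → 4 new (y, i, y, c)
  "gcgi" → 4 new (g, c, g, i)
  "aag" → 3 new (a, a, g)
  "ycgaiayay" → prefix "y" already present; 8 new (c, g, a, i, a, y, a, y)
  "agcgc" → prefix "a" already present; 4 new (g, c, g, c)
  "iycaayic" → prefix "i" already present; 7 new (y, c, a, a, y, i, c)
  "ygaa" → prefix "y" already present; 3 new (g, a, a)
  "aciaca" → prefix "a" already present; 5 new (c, i, a, c, a)
  "ccciy" → 5 new (c, c, c, i, y)
  "ayg" → prefix "a" already present; 2 new (y, g)
  "cii" → prefix "c" already present; 2 new (i, i)
  "iyaagg" → prefix "iy" already present; 4 new (a, a, g, g)
  "gcgy" → prefix "gcg" already present; 1 new (y)
Total nodes = 5 + 4 + 4 + 3 + 8 + 4 + 7 + 3 + 5 + 5 + 2 + 2 + 4 + 1 = 57

57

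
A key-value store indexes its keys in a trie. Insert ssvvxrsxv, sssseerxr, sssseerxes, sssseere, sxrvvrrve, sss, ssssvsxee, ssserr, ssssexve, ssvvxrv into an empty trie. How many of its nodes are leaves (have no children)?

A leaf is a node with no children — equivalently, the end of a word that is not a proper prefix of any other stored word.
Those words: "ssserr", "sssseere", "sssseerxes", "sssseerxr", "ssssexve", "ssssvsxee", "ssvvxrsxv", "ssvvxrv", "sxrvvrrve"
Leaf count: 9

9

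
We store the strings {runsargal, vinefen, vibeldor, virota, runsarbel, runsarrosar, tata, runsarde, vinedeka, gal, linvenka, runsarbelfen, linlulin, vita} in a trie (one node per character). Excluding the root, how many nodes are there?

For each word, the new-node count is its length minus the longest prefix already in the trie:
  "runsargal" → 9 new (r, u, n, s, a, r, g, a, l)
  "vinefen" → 7 new (v, i, n, e, f, e, n)
  "vibeldor" → prefix "vi" already present; 6 new (b, e, l, d, o, r)
  "virota" → prefix "vi" already present; 4 new (r, o, t, a)
  "runsarbel" → prefix "runsar" already present; 3 new (b, e, l)
  "runsarrosar" → prefix "runsar" already present; 5 new (r, o, s, a, r)
  "tata" → 4 new (t, a, t, a)
  "runsarde" → prefix "runsar" already present; 2 new (d, e)
  "vinedeka" → prefix "vine" already present; 4 new (d, e, k, a)
  "gal" → 3 new (g, a, l)
  "linvenka" → 8 new (l, i, n, v, e, n, k, a)
  "runsarbelfen" → prefix "runsarbel" already present; 3 new (f, e, n)
  "linlulin" → prefix "lin" already present; 5 new (l, u, l, i, n)
  "vita" → prefix "vi" already present; 2 new (t, a)
Total nodes = 9 + 7 + 6 + 4 + 3 + 5 + 4 + 2 + 4 + 3 + 8 + 3 + 5 + 2 = 65

65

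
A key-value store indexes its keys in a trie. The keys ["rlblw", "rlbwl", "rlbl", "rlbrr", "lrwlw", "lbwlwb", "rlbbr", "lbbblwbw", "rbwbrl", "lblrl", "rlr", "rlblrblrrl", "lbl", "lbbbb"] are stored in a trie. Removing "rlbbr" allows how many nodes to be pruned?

2

After clearing the end-marker at "rlbbr", prune upward until reaching a node still needed by another word.
The suffix "br" (2 nodes) is used only by "rlbbr"; the node for "rlb" still has the child "l", so pruning stops there.
Nodes removed: 2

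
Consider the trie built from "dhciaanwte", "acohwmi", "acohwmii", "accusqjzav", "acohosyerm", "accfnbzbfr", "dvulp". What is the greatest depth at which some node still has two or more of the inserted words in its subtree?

Equivalently: take the maximum, over all pairs, of their longest common prefix length.
e.g. "acohwmi" and "acohwmii" share the prefix "acohwmi" of length 7; no pair shares a longer one.
Longest shared-prefix length: 7

7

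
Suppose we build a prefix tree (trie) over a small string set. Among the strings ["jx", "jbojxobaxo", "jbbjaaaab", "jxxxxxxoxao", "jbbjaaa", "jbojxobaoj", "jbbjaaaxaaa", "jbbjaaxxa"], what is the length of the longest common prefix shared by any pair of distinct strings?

Look for the deepest trie node that still has at least two words in its subtree.
"jbojxobaoj" and "jbojxobaxo" agree on "jbojxoba" (8 characters) before diverging; nothing deeper is shared.
Longest shared-prefix length: 8

8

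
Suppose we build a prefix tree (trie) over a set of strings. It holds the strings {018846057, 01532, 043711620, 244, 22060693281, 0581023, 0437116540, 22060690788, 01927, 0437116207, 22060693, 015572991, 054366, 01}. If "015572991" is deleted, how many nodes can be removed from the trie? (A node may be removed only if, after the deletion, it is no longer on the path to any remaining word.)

6

A node on "015572991"'s path can go only if nothing else ends at it or branches off below it.
The suffix "572991" (6 nodes) is used only by "015572991"; the node for "015" still has the child "3", so pruning stops there.
Nodes removed: 6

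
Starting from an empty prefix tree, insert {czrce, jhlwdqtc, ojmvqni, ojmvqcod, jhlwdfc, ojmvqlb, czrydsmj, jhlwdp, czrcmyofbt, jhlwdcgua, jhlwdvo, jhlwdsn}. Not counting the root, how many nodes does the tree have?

47

Trace insertions, counting only characters that open a new branch:
  "czrce" → 5 new (c, z, r, c, e)
  "jhlwdqtc" → 8 new (j, h, l, w, d, q, t, c)
  "ojmvqni" → 7 new (o, j, m, v, q, n, i)
  "ojmvqcod" → prefix "ojmvq" already present; 3 new (c, o, d)
  "jhlwdfc" → prefix "jhlwd" already present; 2 new (f, c)
  "ojmvqlb" → prefix "ojmvq" already present; 2 new (l, b)
  "czrydsmj" → prefix "czr" already present; 5 new (y, d, s, m, j)
  "jhlwdp" → prefix "jhlwd" already present; 1 new (p)
  "czrcmyofbt" → prefix "czrc" already present; 6 new (m, y, o, f, b, t)
  "jhlwdcgua" → prefix "jhlwd" already present; 4 new (c, g, u, a)
  "jhlwdvo" → prefix "jhlwd" already present; 2 new (v, o)
  "jhlwdsn" → prefix "jhlwd" already present; 2 new (s, n)
Total nodes = 5 + 8 + 7 + 3 + 2 + 2 + 5 + 1 + 6 + 4 + 2 + 2 = 47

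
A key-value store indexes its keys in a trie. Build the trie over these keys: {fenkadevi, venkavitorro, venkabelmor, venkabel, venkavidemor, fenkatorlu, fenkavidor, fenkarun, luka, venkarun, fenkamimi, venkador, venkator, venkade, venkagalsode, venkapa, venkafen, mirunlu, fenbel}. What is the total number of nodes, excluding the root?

85

Insert word by word; a character creates a node only if that edge doesn't already exist:
  "fenkadevi" → 9 new (f, e, n, k, a, d, e, v, i)
  "venkavitorro" → 12 new (v, e, n, k, a, v, i, t, o, r, r, o)
  "venkabelmor" → prefix "venka" already present; 6 new (b, e, l, m, o, r)
  "venkabel" → prefix "venkabel" already present; 0 new (none)
  "venkavidemor" → prefix "venkavi" already present; 5 new (d, e, m, o, r)
  "fenkatorlu" → prefix "fenka" already present; 5 new (t, o, r, l, u)
  "fenkavidor" → prefix "fenka" already present; 5 new (v, i, d, o, r)
  "fenkarun" → prefix "fenka" already present; 3 new (r, u, n)
  "luka" → 4 new (l, u, k, a)
  "venkarun" → prefix "venka" already present; 3 new (r, u, n)
  "fenkamimi" → prefix "fenka" already present; 4 new (m, i, m, i)
  "venkador" → prefix "venka" already present; 3 new (d, o, r)
  "venkator" → prefix "venka" already present; 3 new (t, o, r)
  "venkade" → prefix "venkad" already present; 1 new (e)
  "venkagalsode" → prefix "venka" already present; 7 new (g, a, l, s, o, d, e)
  "venkapa" → prefix "venka" already present; 2 new (p, a)
  "venkafen" → prefix "venka" already present; 3 new (f, e, n)
  "mirunlu" → 7 new (m, i, r, u, n, l, u)
  "fenbel" → prefix "fen" already present; 3 new (b, e, l)
Total nodes = 9 + 12 + 6 + 0 + 5 + 5 + 5 + 3 + 4 + 3 + 4 + 3 + 3 + 1 + 7 + 2 + 3 + 7 + 3 = 85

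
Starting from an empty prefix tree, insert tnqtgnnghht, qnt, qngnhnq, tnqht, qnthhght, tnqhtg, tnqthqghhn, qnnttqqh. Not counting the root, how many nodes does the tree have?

For each word, the new-node count is its length minus the longest prefix already in the trie:
  "tnqtgnnghht" → 11 new (t, n, q, t, g, n, n, g, h, h, t)
  "qnt" → 3 new (q, n, t)
  "qngnhnq" → prefix "qn" already present; 5 new (g, n, h, n, q)
  "tnqht" → prefix "tnq" already present; 2 new (h, t)
  "qnthhght" → prefix "qnt" already present; 5 new (h, h, g, h, t)
  "tnqhtg" → prefix "tnqht" already present; 1 new (g)
  "tnqthqghhn" → prefix "tnqt" already present; 6 new (h, q, g, h, h, n)
  "qnnttqqh" → prefix "qn" already present; 6 new (n, t, t, q, q, h)
Total nodes = 11 + 3 + 5 + 2 + 5 + 1 + 6 + 6 = 39

39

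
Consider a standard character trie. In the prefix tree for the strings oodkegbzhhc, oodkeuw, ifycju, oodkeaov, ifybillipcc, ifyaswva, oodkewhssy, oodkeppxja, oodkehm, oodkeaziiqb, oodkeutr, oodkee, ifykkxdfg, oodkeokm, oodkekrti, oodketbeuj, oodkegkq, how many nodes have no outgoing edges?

Leaves are exactly the stored words that no other stored word extends.
Those words: "ifyaswva", "ifybillipcc", "ifycju", "ifykkxdfg", "oodkeaov", "oodkeaziiqb", "oodkee", "oodkegbzhhc", "oodkegkq", "oodkehm", "oodkekrti", "oodkeokm", "oodkeppxja", "oodketbeuj", "oodkeutr", "oodkeuw", "oodkewhssy"
Leaf count: 17

17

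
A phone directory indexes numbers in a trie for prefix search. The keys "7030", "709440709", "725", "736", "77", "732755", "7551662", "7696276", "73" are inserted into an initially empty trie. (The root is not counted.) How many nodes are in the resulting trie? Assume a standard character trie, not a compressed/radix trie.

32

Count nodes per top-level branch (shared prefixes stored once):
  '7'-branch (7030, 709440709, 725, 73, 732755, 736, 7551662, 7696276, 77): 32 nodes
Sum: 32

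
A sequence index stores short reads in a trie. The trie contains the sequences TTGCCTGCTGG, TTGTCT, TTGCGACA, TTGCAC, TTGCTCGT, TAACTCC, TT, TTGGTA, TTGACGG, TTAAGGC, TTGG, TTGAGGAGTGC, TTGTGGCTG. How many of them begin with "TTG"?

Filter for entries beginning with "TTG":
Words under "TTG": TTGACGG, TTGAGGAGTGC, TTGCAC, TTGCCTGCTGG, TTGCGACA, TTGCTCGT, TTGG, TTGGTA, TTGTCT, TTGTGGCTG
Count: 10

10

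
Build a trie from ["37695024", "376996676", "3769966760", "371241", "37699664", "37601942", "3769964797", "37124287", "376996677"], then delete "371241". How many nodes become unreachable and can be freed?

A node on "371241"'s path can go only if nothing else ends at it or branches off below it.
The suffix "1" (1 node) is used only by "371241"; the node for "37124" still has the child "2", so pruning stops there.
Nodes removed: 1

1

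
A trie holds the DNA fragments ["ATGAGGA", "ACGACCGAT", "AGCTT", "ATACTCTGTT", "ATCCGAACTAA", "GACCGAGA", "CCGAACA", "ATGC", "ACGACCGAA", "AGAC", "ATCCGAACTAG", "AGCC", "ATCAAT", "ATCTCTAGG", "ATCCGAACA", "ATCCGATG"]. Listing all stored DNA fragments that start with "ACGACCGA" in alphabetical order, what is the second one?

DFS of the "ACGACCGA" subtree visits, in order: "ACGACCGAA", "ACGACCGAT"
The 2nd is ACGACCGAT.

ACGACCGAT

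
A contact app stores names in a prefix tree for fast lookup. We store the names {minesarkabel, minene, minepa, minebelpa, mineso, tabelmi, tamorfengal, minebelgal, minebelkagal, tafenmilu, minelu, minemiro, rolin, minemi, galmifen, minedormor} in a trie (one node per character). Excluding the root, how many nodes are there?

Insert word by word; a character creates a node only if that edge doesn't already exist:
  "minesarkabel" → 12 new (m, i, n, e, s, a, r, k, a, b, e, l)
  "minene" → prefix "mine" already present; 2 new (n, e)
  "minepa" → prefix "mine" already present; 2 new (p, a)
  "minebelpa" → prefix "mine" already present; 5 new (b, e, l, p, a)
  "mineso" → prefix "mines" already present; 1 new (o)
  "tabelmi" → 7 new (t, a, b, e, l, m, i)
  "tamorfengal" → prefix "ta" already present; 9 new (m, o, r, f, e, n, g, a, l)
  "minebelgal" → prefix "minebel" already present; 3 new (g, a, l)
  "minebelkagal" → prefix "minebel" already present; 5 new (k, a, g, a, l)
  "tafenmilu" → prefix "ta" already present; 7 new (f, e, n, m, i, l, u)
  "minelu" → prefix "mine" already present; 2 new (l, u)
  "minemiro" → prefix "mine" already present; 4 new (m, i, r, o)
  "rolin" → 5 new (r, o, l, i, n)
  "minemi" → prefix "minemi" already present; 0 new (none)
  "galmifen" → 8 new (g, a, l, m, i, f, e, n)
  "minedormor" → prefix "mine" already present; 6 new (d, o, r, m, o, r)
Total nodes = 12 + 2 + 2 + 5 + 1 + 7 + 9 + 3 + 5 + 7 + 2 + 4 + 5 + 0 + 8 + 6 = 78

78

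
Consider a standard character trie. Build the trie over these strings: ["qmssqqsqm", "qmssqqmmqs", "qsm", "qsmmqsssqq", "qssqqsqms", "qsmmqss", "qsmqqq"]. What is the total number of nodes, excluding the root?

32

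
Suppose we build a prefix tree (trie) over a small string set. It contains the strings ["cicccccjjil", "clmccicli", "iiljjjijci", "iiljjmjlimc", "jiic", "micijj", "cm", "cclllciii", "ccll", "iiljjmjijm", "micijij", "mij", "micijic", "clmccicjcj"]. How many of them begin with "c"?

Walk to "c"; the words in its subtree are exactly those with that prefix.
Matches: "ccll", "cclllciii", "cicccccjjil", "clmccicjcj", "clmccicli", "cm"
Count: 6

6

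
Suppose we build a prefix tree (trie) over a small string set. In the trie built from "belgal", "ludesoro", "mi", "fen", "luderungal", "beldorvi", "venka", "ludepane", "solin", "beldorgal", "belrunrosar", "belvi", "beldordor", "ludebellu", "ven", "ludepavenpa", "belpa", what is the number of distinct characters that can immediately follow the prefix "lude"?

4

Follow the path "lude" to its node, then look at its outgoing edges.
Characters that immediately follow "lude" among the stored strings: {b, p, r, s}.
That node has 4 child edges.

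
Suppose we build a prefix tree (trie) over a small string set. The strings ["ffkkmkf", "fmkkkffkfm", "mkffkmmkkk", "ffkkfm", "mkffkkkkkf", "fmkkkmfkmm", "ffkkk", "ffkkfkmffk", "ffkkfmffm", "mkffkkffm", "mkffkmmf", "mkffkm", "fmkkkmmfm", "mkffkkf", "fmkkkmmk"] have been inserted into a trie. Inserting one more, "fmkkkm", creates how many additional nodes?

0

"fmkkkm" is already a full path in the trie; only an end-marker is added.
No new nodes are needed: 0.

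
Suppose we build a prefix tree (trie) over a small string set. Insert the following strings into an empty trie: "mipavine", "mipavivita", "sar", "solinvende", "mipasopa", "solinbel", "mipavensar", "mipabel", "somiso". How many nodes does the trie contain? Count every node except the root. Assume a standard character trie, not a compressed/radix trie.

43

Count nodes per top-level branch (shared prefixes stored once):
  'm'-branch (mipabel, mipasopa, mipavensar, mipavine, mipavivita): 24 nodes
  's'-branch (sar, solinbel, solinvende, somiso): 19 nodes
Sum: 43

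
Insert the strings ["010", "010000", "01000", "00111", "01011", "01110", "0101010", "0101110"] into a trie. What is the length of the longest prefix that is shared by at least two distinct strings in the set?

The deepest shared node is where two words last agree before diverging.
e.g. "01000" and "010000" share the prefix "01000" of length 5; no pair shares a longer one.
Longest shared-prefix length: 5

5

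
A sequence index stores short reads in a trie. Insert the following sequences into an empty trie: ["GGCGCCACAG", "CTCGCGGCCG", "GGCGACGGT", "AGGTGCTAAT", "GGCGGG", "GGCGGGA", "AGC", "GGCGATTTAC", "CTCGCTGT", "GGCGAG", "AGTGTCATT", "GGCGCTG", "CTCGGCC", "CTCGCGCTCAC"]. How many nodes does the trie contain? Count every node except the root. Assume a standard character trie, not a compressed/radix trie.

65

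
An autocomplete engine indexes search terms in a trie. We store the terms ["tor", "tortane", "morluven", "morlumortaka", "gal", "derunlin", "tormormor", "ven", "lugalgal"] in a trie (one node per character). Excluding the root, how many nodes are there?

Insert word by word; a character creates a node only if that edge doesn't already exist:
  "tor" → 3 new (t, o, r)
  "tortane" → prefix "tor" already present; 4 new (t, a, n, e)
  "morluven" → 8 new (m, o, r, l, u, v, e, n)
  "morlumortaka" → prefix "morlu" already present; 7 new (m, o, r, t, a, k, a)
  "gal" → 3 new (g, a, l)
  "derunlin" → 8 new (d, e, r, u, n, l, i, n)
  "tormormor" → prefix "tor" already present; 6 new (m, o, r, m, o, r)
  "ven" → 3 new (v, e, n)
  "lugalgal" → 8 new (l, u, g, a, l, g, a, l)
Total nodes = 3 + 4 + 8 + 7 + 3 + 8 + 6 + 3 + 8 = 50

50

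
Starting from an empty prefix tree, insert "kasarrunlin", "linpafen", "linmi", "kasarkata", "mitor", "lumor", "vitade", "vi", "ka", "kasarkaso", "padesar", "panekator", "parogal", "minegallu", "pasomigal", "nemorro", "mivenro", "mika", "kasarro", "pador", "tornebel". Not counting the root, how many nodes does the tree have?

Insert word by word; a character creates a node only if that edge doesn't already exist:
  "kasarrunlin" → 11 new (k, a, s, a, r, r, u, n, l, i, n)
  "linpafen" → 8 new (l, i, n, p, a, f, e, n)
  "linmi" → prefix "lin" already present; 2 new (m, i)
  "kasarkata" → prefix "kasar" already present; 4 new (k, a, t, a)
  "mitor" → 5 new (m, i, t, o, r)
  "lumor" → prefix "l" already present; 4 new (u, m, o, r)
  "vitade" → 6 new (v, i, t, a, d, e)
  "vi" → prefix "vi" already present; 0 new (none)
  "ka" → prefix "ka" already present; 0 new (none)
  "kasarkaso" → prefix "kasarka" already present; 2 new (s, o)
  "padesar" → 7 new (p, a, d, e, s, a, r)
  "panekator" → prefix "pa" already present; 7 new (n, e, k, a, t, o, r)
  "parogal" → prefix "pa" already present; 5 new (r, o, g, a, l)
  "minegallu" → prefix "mi" already present; 7 new (n, e, g, a, l, l, u)
  "pasomigal" → prefix "pa" already present; 7 new (s, o, m, i, g, a, l)
  "nemorro" → 7 new (n, e, m, o, r, r, o)
  "mivenro" → prefix "mi" already present; 5 new (v, e, n, r, o)
  "mika" → prefix "mi" already present; 2 new (k, a)
  "kasarro" → prefix "kasarr" already present; 1 new (o)
  "pador" → prefix "pad" already present; 2 new (o, r)
  "tornebel" → 8 new (t, o, r, n, e, b, e, l)
Total nodes = 11 + 8 + 2 + 4 + 5 + 4 + 6 + 0 + 0 + 2 + 7 + 7 + 5 + 7 + 7 + 7 + 5 + 2 + 1 + 2 + 8 = 100

100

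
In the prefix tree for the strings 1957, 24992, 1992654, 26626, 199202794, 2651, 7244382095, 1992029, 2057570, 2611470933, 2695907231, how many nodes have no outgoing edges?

Leaves are exactly the stored words that no other stored word extends.
Those words: "1957", "199202794", "1992029", "1992654", "2057570", "24992", "2611470933", "2651", "26626", "2695907231", "7244382095"
Leaf count: 11

11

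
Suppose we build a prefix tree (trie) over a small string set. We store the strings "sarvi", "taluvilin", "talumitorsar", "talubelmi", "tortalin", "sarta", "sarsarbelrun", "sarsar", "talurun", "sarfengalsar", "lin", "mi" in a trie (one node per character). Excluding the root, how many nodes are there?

Trace insertions, counting only characters that open a new branch:
  "sarvi" → 5 new (s, a, r, v, i)
  "taluvilin" → 9 new (t, a, l, u, v, i, l, i, n)
  "talumitorsar" → prefix "talu" already present; 8 new (m, i, t, o, r, s, a, r)
  "talubelmi" → prefix "talu" already present; 5 new (b, e, l, m, i)
  "tortalin" → prefix "t" already present; 7 new (o, r, t, a, l, i, n)
  "sarta" → prefix "sar" already present; 2 new (t, a)
  "sarsarbelrun" → prefix "sar" already present; 9 new (s, a, r, b, e, l, r, u, n)
  "sarsar" → prefix "sarsar" already present; 0 new (none)
  "talurun" → prefix "talu" already present; 3 new (r, u, n)
  "sarfengalsar" → prefix "sar" already present; 9 new (f, e, n, g, a, l, s, a, r)
  "lin" → 3 new (l, i, n)
  "mi" → 2 new (m, i)
Total nodes = 5 + 9 + 8 + 5 + 7 + 2 + 9 + 0 + 3 + 9 + 3 + 2 = 62

62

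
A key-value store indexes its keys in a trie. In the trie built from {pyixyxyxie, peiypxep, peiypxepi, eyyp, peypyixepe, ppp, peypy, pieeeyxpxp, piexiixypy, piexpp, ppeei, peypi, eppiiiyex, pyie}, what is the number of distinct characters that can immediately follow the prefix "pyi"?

2

The children of the "pyi" node are the distinct next characters among strings starting with "pyi".
Characters that immediately follow "pyi" among the stored strings: {e, x}.
That node has 2 child edges.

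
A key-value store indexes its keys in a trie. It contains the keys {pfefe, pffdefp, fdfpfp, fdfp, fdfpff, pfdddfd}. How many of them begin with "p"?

Traverse to the node for "p", then collect every word in that subtree.
Words under "p": pfdddfd, pfefe, pffdefp
Count: 3

3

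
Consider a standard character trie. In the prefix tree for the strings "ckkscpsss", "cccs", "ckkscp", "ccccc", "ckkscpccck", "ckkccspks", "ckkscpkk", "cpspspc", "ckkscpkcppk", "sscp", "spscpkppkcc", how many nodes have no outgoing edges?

10

Leaves are exactly the stored words that no other stored word extends.
Those words: "ccccc", "cccs", "ckkccspks", "ckkscpccck", "ckkscpkcppk", "ckkscpkk", "ckkscpsss", "cpspspc", "spscpkppkcc", "sscp"
Leaf count: 10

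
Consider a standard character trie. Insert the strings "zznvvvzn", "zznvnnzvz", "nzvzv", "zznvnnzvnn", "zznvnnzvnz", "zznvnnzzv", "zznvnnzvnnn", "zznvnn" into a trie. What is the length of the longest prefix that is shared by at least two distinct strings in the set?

Look for the deepest trie node that still has at least two words in its subtree.
"zznvnnzvnn" and "zznvnnzvnnn" agree on "zznvnnzvnn" (10 characters) before diverging; nothing deeper is shared.
Longest shared-prefix length: 10

10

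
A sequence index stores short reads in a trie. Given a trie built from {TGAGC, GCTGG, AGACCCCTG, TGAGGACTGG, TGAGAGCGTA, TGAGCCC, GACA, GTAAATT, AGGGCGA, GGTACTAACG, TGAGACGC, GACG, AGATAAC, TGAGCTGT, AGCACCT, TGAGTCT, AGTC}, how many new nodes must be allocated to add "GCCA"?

"GC" is already a path in the trie; the remaining "CA" must be added.
Each of the 2 remaining characters creates one node.

2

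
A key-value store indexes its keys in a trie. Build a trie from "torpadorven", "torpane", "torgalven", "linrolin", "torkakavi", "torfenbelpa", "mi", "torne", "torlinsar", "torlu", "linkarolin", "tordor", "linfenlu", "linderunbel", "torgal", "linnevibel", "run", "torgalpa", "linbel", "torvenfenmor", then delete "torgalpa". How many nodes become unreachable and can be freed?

2

After clearing the end-marker at "torgalpa", prune upward until reaching a node still needed by another word.
The suffix "pa" (2 nodes) is used only by "torgalpa"; the node for "torgal" still has the child "v", so pruning stops there.
Nodes removed: 2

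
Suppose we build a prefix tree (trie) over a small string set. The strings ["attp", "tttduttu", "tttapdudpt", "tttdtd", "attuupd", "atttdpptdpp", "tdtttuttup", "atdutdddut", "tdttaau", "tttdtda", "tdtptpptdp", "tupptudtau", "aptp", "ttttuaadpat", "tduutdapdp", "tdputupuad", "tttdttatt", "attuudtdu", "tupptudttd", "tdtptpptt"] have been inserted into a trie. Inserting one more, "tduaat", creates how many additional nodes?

3

Walking "tduaat" from the root, the first 3 characters ("tdu") follow existing edges; "a" is the first miss.
Each of the 3 remaining characters creates one node.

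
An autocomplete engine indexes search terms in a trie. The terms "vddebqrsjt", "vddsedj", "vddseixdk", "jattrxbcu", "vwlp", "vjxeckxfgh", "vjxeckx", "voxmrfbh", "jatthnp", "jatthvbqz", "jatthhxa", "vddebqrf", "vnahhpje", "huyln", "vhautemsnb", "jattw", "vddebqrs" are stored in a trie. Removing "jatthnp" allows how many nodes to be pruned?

A node on "jatthnp"'s path can go only if nothing else ends at it or branches off below it.
The suffix "np" (2 nodes) is used only by "jatthnp"; the node for "jatth" still has the child "v", so pruning stops there.
Nodes removed: 2

2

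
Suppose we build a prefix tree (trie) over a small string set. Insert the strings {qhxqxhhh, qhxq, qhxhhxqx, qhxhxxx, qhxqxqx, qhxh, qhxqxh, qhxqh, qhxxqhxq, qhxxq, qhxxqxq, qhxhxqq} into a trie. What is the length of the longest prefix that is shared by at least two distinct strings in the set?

6

The deepest shared node is where two words last agree before diverging.
"qhxqxh" and "qhxqxhhh" agree on "qhxqxh" (6 characters) before diverging; nothing deeper is shared.
Longest shared-prefix length: 6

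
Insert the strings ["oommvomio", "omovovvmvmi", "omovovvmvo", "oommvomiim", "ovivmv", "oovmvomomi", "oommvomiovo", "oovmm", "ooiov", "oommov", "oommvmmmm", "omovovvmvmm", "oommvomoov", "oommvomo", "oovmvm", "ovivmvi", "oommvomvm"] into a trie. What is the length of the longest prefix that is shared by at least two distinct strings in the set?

Equivalently: take the maximum, over all pairs, of their longest common prefix length.
"omovovvmvmi" and "omovovvmvmm" agree on "omovovvmvm" (10 characters) before diverging; nothing deeper is shared.
Longest shared-prefix length: 10

10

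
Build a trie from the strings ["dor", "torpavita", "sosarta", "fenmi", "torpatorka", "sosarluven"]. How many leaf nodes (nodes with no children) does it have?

6

Leaves are exactly the stored words that no other stored word extends.
Those words: "dor", "fenmi", "sosarluven", "sosarta", "torpatorka", "torpavita"
Leaf count: 6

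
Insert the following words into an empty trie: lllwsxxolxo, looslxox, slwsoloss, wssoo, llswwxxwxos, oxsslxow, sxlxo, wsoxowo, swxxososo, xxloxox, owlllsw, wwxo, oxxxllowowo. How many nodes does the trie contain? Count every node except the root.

91

For each word, the new-node count is its length minus the longest prefix already in the trie:
  "lllwsxxolxo" → 11 new (l, l, l, w, s, x, x, o, l, x, o)
  "looslxox" → prefix "l" already present; 7 new (o, o, s, l, x, o, x)
  "slwsoloss" → 9 new (s, l, w, s, o, l, o, s, s)
  "wssoo" → 5 new (w, s, s, o, o)
  "llswwxxwxos" → prefix "ll" already present; 9 new (s, w, w, x, x, w, x, o, s)
  "oxsslxow" → 8 new (o, x, s, s, l, x, o, w)
  "sxlxo" → prefix "s" already present; 4 new (x, l, x, o)
  "wsoxowo" → prefix "ws" already present; 5 new (o, x, o, w, o)
  "swxxososo" → prefix "s" already present; 8 new (w, x, x, o, s, o, s, o)
  "xxloxox" → 7 new (x, x, l, o, x, o, x)
  "owlllsw" → prefix "o" already present; 6 new (w, l, l, l, s, w)
  "wwxo" → prefix "w" already present; 3 new (w, x, o)
  "oxxxllowowo" → prefix "ox" already present; 9 new (x, x, l, l, o, w, o, w, o)
Total nodes = 11 + 7 + 9 + 5 + 9 + 8 + 4 + 5 + 8 + 7 + 6 + 3 + 9 = 91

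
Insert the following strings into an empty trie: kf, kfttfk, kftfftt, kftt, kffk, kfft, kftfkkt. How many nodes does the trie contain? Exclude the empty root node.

16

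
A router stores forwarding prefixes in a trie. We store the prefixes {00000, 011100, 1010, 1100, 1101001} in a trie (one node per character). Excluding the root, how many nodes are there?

Trie structure (* marks end of a word):
(root)
├─ 0
│  ├─ 0
│  │  └─ 0
│  │     └─ 0
│  │        └─ 0 *
│  └─ 1
│     └─ 1
│        └─ 1
│           └─ 0
│              └─ 0 *
└─ 1
   ├─ 0
   │  └─ 1
   │     └─ 0 *
   └─ 1
      └─ 0
         ├─ 0 *
         └─ 1
            └─ 0
               └─ 0
                  └─ 1 *
Counting every labelled node above: 21.

21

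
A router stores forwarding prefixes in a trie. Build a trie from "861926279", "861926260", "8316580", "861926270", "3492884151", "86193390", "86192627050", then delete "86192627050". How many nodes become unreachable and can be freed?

A node on "86192627050"'s path can go only if nothing else ends at it or branches off below it.
The suffix "50" (2 nodes) is used only by "86192627050"; "861926270" is itself a stored word, so pruning stops there.
Nodes removed: 2

2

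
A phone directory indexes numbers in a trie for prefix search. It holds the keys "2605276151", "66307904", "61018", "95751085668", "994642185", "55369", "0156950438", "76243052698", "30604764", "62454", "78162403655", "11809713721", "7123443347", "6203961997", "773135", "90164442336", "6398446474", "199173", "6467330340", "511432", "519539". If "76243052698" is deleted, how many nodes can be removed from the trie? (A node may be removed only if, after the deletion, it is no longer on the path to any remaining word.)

Walk "76243052698" from the leaf back toward the root, removing each node that no remaining word uses.
The suffix "6243052698" (10 nodes) is used only by "76243052698"; the node for "7" still has the child "8", so pruning stops there.
Nodes removed: 10

10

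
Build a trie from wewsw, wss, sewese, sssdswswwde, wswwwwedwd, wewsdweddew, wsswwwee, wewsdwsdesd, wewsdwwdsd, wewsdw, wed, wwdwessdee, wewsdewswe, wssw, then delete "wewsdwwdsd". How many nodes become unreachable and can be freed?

4

A node on "wewsdwwdsd"'s path can go only if nothing else ends at it or branches off below it.
The suffix "wdsd" (4 nodes) is used only by "wewsdwwdsd"; the node for "wewsdw" still has the child "e", so pruning stops there.
Nodes removed: 4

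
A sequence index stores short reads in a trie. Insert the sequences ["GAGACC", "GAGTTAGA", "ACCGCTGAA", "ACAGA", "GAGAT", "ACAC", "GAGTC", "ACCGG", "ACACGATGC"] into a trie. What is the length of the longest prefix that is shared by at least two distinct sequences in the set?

4

Look for the deepest trie node that still has at least two words in its subtree.
"ACAC" and "ACACGATGC" agree on "ACAC" (4 characters) before diverging; nothing deeper is shared.
Longest shared-prefix length: 4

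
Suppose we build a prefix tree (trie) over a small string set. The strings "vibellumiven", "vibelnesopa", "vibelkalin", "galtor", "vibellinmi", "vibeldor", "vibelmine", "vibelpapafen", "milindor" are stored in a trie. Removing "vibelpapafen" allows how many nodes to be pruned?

A node on "vibelpapafen"'s path can go only if nothing else ends at it or branches off below it.
The suffix "papafen" (7 nodes) is used only by "vibelpapafen"; the node for "vibel" still has the child "l", so pruning stops there.
Nodes removed: 7

7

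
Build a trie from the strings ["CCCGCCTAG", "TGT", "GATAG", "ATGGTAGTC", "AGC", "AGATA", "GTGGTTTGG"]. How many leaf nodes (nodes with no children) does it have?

7

A leaf is a node with no children — equivalently, the end of a word that is not a proper prefix of any other stored word.
Those words: "AGATA", "AGC", "ATGGTAGTC", "CCCGCCTAG", "GATAG", "GTGGTTTGG", "TGT"
Leaf count: 7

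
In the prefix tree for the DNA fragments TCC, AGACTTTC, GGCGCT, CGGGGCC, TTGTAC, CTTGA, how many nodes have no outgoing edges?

6

Leaves are exactly the stored words that no other stored word extends.
Those words: "AGACTTTC", "CGGGGCC", "CTTGA", "GGCGCT", "TCC", "TTGTAC"
Leaf count: 6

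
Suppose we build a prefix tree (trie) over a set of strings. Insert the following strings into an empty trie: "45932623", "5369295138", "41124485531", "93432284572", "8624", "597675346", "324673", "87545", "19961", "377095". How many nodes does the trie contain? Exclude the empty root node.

71

Trace insertions, counting only characters that open a new branch:
  "45932623" → 8 new (4, 5, 9, 3, 2, 6, 2, 3)
  "5369295138" → 10 new (5, 3, 6, 9, 2, 9, 5, 1, 3, 8)
  "41124485531" → prefix "4" already present; 10 new (1, 1, 2, 4, 4, 8, 5, 5, 3, 1)
  "93432284572" → 11 new (9, 3, 4, 3, 2, 2, 8, 4, 5, 7, 2)
  "8624" → 4 new (8, 6, 2, 4)
  "597675346" → prefix "5" already present; 8 new (9, 7, 6, 7, 5, 3, 4, 6)
  "324673" → 6 new (3, 2, 4, 6, 7, 3)
  "87545" → prefix "8" already present; 4 new (7, 5, 4, 5)
  "19961" → 5 new (1, 9, 9, 6, 1)
  "377095" → prefix "3" already present; 5 new (7, 7, 0, 9, 5)
Total nodes = 8 + 10 + 10 + 11 + 4 + 8 + 6 + 4 + 5 + 5 = 71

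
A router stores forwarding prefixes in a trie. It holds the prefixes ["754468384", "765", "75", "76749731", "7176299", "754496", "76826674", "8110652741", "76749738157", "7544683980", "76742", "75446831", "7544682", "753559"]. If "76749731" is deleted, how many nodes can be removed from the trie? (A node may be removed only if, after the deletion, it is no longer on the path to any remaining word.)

1

A node on "76749731"'s path can go only if nothing else ends at it or branches off below it.
The suffix "1" (1 node) is used only by "76749731"; the node for "7674973" still has the child "8", so pruning stops there.
Nodes removed: 1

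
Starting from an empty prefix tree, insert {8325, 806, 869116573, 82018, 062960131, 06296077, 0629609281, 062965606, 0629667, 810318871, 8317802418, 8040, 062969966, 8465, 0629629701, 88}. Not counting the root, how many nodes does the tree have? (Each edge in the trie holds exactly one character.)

70

Count nodes per top-level branch (shared prefixes stored once):
  '0'-branch (062960131, 06296077, 0629609281, 0629629701, 062965606, 0629667, 062969966): 30 nodes
  '8'-branch (8040, 806, 810318871, 82018, 8317802418, 8325, 8465, 869116573, 88): 40 nodes
Sum: 70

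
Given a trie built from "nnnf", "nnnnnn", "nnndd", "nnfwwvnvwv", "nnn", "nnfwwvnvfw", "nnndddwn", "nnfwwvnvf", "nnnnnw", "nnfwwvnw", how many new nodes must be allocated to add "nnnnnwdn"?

2

The longest prefix of "nnnnnwdn" already in the trie is "nnnnnw" (length 6).
New nodes needed: |"nnnnnwdn"| − 6 = 8 − 6 = 2.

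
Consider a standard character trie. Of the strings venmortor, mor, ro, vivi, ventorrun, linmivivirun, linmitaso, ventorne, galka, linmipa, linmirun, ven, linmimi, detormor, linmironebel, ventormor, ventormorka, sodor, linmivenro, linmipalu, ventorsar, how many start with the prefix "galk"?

Walk to "galk"; the words in its subtree are exactly those with that prefix.
Words under "galk": galka
Count: 1

1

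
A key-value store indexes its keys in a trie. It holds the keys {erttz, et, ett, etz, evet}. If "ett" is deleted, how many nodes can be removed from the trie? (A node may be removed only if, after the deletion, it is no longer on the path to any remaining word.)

1

After clearing the end-marker at "ett", prune upward until reaching a node still needed by another word.
The suffix "t" (1 node) is used only by "ett"; the node for "et" still has the child "z", so pruning stops there.
Nodes removed: 1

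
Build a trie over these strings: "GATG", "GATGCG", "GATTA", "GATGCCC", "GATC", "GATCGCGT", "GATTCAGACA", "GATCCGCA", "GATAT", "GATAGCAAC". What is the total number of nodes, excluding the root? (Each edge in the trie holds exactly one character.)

Insert word by word; a character creates a node only if that edge doesn't already exist:
  "GATG" → 4 new (G, A, T, G)
  "GATGCG" → prefix "GATG" already present; 2 new (C, G)
  "GATTA" → prefix "GAT" already present; 2 new (T, A)
  "GATGCCC" → prefix "GATGC" already present; 2 new (C, C)
  "GATC" → prefix "GAT" already present; 1 new (C)
  "GATCGCGT" → prefix "GATC" already present; 4 new (G, C, G, T)
  "GATTCAGACA" → prefix "GATT" already present; 6 new (C, A, G, A, C, A)
  "GATCCGCA" → prefix "GATC" already present; 4 new (C, G, C, A)
  "GATAT" → prefix "GAT" already present; 2 new (A, T)
  "GATAGCAAC" → prefix "GATA" already present; 5 new (G, C, A, A, C)
Total nodes = 4 + 2 + 2 + 2 + 1 + 4 + 6 + 4 + 2 + 5 = 32

32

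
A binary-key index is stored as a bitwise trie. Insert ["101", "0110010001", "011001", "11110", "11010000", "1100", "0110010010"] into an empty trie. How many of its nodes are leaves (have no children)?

6

A leaf is a node with no children — equivalently, the end of a word that is not a proper prefix of any other stored word.
Those words: "0110010001", "0110010010", "101", "1100", "11010000", "11110"
Leaf count: 6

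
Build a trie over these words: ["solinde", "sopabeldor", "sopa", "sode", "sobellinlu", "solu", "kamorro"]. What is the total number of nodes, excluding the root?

Trace insertions, counting only characters that open a new branch:
  "solinde" → 7 new (s, o, l, i, n, d, e)
  "sopabeldor" → prefix "so" already present; 8 new (p, a, b, e, l, d, o, r)
  "sopa" → prefix "sopa" already present; 0 new (none)
  "sode" → prefix "so" already present; 2 new (d, e)
  "sobellinlu" → prefix "so" already present; 8 new (b, e, l, l, i, n, l, u)
  "solu" → prefix "sol" already present; 1 new (u)
  "kamorro" → 7 new (k, a, m, o, r, r, o)
Total nodes = 7 + 8 + 0 + 2 + 8 + 1 + 7 = 33

33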